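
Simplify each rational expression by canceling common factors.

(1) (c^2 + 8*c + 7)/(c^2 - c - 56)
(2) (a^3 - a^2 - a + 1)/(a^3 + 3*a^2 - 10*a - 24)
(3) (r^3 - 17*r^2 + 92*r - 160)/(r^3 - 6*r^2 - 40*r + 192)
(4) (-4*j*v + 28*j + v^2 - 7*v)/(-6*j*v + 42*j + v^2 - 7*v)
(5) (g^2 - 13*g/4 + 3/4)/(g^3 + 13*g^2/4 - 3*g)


(1) = (c + 1)/(c - 8)
(2) = (a^3 - a^2 - a + 1)/(a^3 + 3*a^2 - 10*a - 24)
(3) = (r - 5)/(r + 6)
(4) = (-4*j + v)/(-6*j + v)
(5) = (4*g^2 - 13*g + 3)/(4*g^3 + 13*g^2 - 12*g)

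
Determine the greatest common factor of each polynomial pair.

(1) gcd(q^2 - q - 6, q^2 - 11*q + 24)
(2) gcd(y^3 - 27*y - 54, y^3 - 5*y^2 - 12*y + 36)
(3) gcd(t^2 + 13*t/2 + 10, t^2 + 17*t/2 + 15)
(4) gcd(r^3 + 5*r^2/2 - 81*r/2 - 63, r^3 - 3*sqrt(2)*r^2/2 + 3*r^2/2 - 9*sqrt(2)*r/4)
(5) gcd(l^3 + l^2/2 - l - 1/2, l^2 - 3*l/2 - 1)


(1) = gcd((q - 3)*(q + 2), (q - 8)*(q - 3)) = q - 3
(2) = y^2 - 3*y - 18
(3) = t + 5/2
(4) = r + 3/2
(5) = gcd((l - 1)*(l + 1/2)*(l + 1), (l - 2)*(l + 1/2)) = l + 1/2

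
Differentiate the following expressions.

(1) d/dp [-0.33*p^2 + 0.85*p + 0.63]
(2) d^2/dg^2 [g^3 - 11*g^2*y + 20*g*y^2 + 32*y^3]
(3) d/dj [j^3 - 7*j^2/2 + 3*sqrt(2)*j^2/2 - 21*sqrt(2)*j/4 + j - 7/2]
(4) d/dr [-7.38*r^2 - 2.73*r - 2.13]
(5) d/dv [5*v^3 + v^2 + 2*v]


(1) = 0.85 - 0.66*p
(2) = 6*g - 22*y
(3) = 3*j^2 - 7*j + 3*sqrt(2)*j - 21*sqrt(2)/4 + 1
(4) = -14.76*r - 2.73
(5) = 15*v^2 + 2*v + 2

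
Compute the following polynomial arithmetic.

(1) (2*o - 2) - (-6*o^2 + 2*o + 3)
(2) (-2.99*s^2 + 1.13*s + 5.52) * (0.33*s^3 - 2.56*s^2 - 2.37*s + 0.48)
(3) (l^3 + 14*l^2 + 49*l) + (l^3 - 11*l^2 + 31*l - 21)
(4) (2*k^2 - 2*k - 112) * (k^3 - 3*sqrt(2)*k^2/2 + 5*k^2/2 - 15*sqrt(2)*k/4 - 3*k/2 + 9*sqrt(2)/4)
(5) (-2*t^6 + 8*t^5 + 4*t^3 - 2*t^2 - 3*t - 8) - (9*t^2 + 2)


(1) = 6*o^2 - 5
(2) = -0.9867*s^5 + 8.0273*s^4 + 6.0151*s^3 - 18.2445*s^2 - 12.54*s + 2.6496
(3) = 2*l^3 + 3*l^2 + 80*l - 21
(4) = 2*k^5 - 3*sqrt(2)*k^4 + 3*k^4 - 120*k^3 - 9*sqrt(2)*k^3/2 - 277*k^2 + 180*sqrt(2)*k^2 + 168*k + 831*sqrt(2)*k/2 - 252*sqrt(2)
(5) = -2*t^6 + 8*t^5 + 4*t^3 - 11*t^2 - 3*t - 10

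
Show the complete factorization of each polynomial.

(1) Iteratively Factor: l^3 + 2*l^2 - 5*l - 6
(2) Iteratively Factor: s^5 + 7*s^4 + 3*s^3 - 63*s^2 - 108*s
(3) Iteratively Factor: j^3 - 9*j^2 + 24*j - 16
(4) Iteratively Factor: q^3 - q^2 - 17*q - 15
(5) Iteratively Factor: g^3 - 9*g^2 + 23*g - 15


(1) = (l + 3)*(l^2 - l - 2) = (l + 1)*(l + 3)*(l - 2)
(2) = (s + 3)*(s^4 + 4*s^3 - 9*s^2 - 36*s) = s*(s + 3)*(s^3 + 4*s^2 - 9*s - 36) = s*(s + 3)^2*(s^2 + s - 12) = s*(s - 3)*(s + 3)^2*(s + 4)
(3) = (j - 4)*(j^2 - 5*j + 4) = (j - 4)*(j - 1)*(j - 4)
(4) = (q + 1)*(q^2 - 2*q - 15) = (q - 5)*(q + 1)*(q + 3)
(5) = (g - 5)*(g^2 - 4*g + 3) = (g - 5)*(g - 3)*(g - 1)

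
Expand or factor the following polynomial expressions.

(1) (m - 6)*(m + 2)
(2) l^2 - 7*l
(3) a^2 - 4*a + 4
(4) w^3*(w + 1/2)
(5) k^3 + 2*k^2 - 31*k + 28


(1) = m^2 - 4*m - 12
(2) = l*(l - 7)
(3) = (a - 2)^2
(4) = w^4 + w^3/2
(5) = (k - 4)*(k - 1)*(k + 7)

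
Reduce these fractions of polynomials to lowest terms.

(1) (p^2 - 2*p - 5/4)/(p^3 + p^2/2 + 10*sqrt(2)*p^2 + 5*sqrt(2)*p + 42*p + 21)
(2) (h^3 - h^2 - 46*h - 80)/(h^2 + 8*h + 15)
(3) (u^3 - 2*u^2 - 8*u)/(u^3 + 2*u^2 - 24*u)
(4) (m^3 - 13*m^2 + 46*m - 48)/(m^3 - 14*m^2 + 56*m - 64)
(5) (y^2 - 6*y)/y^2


(1) = (8*p - 20)/(8*p^2 + 80*sqrt(2)*p + 336)
(2) = (h^2 - 6*h - 16)/(h + 3)
(3) = (u + 2)/(u + 6)
(4) = (m - 3)/(m - 4)
(5) = (y - 6)/y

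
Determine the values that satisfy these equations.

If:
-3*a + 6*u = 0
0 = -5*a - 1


Then:
a = -1/5
u = -1/10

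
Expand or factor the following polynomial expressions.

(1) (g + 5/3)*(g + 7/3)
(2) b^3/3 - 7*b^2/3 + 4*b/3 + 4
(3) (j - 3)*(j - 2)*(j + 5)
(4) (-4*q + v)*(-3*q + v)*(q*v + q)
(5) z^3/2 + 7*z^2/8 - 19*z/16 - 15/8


(1) = g^2 + 4*g + 35/9
(2) = (b/3 + 1/3)*(b - 6)*(b - 2)
(3) = j^3 - 19*j + 30
(4) = 12*q^3*v + 12*q^3 - 7*q^2*v^2 - 7*q^2*v + q*v^3 + q*v^2
(5) = (z/2 + 1)*(z - 3/2)*(z + 5/4)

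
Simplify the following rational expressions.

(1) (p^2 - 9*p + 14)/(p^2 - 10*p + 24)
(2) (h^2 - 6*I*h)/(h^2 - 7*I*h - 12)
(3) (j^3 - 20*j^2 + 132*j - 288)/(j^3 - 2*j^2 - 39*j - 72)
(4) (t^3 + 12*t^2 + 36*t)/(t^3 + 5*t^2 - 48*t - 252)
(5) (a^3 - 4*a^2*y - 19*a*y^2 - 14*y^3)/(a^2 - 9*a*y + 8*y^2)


(1) = (p^2 - 9*p + 14)/(p^2 - 10*p + 24)
(2) = (h^2 - 6*I*h)/(h^2 - 7*I*h - 12)
(3) = (j^2 - 12*j + 36)/(j^2 + 6*j + 9)
(4) = t/(t - 7)
(5) = (a^3 - 4*a^2*y - 19*a*y^2 - 14*y^3)/(a^2 - 9*a*y + 8*y^2)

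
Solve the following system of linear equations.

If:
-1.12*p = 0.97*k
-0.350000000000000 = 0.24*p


Then:
k = 1.68
p = -1.46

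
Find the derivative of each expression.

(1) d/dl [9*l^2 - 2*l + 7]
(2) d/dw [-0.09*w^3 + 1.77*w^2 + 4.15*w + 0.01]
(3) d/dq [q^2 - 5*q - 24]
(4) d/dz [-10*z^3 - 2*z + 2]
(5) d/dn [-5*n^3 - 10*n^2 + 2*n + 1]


(1) = 18*l - 2
(2) = -0.27*w^2 + 3.54*w + 4.15
(3) = 2*q - 5
(4) = -30*z^2 - 2
(5) = -15*n^2 - 20*n + 2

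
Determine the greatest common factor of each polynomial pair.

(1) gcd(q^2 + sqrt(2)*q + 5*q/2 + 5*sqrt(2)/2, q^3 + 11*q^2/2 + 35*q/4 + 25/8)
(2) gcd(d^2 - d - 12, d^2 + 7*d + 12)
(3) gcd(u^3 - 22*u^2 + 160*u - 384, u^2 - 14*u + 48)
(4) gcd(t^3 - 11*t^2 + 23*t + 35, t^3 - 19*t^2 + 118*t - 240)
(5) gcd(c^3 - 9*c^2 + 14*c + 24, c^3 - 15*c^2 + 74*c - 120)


(1) = gcd((q + 5/2)*(q + sqrt(2)), (q + 1/2)*(q + 5/2)^2) = q + 5/2
(2) = gcd((d - 4)*(d + 3), (d + 3)*(d + 4)) = d + 3
(3) = gcd((u - 8)^2*(u - 6), (u - 8)*(u - 6)) = u^2 - 14*u + 48
(4) = gcd((t - 7)*(t - 5)*(t + 1), (t - 8)*(t - 6)*(t - 5)) = t - 5
(5) = gcd((c - 6)*(c - 4)*(c + 1), (c - 6)*(c - 5)*(c - 4)) = c^2 - 10*c + 24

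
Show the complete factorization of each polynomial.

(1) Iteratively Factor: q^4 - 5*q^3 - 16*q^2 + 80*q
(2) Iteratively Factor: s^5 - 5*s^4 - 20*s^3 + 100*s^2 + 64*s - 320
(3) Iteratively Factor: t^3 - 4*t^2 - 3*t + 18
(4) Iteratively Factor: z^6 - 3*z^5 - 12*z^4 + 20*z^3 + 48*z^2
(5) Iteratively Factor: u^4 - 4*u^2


(1) = (q)*(q^3 - 5*q^2 - 16*q + 80) = q*(q - 4)*(q^2 - q - 20) = q*(q - 5)*(q - 4)*(q + 4)
(2) = (s - 4)*(s^4 - s^3 - 24*s^2 + 4*s + 80) = (s - 5)*(s - 4)*(s^3 + 4*s^2 - 4*s - 16) = (s - 5)*(s - 4)*(s + 2)*(s^2 + 2*s - 8) = (s - 5)*(s - 4)*(s - 2)*(s + 2)*(s + 4)
(3) = (t - 3)*(t^2 - t - 6) = (t - 3)*(t + 2)*(t - 3)
(4) = (z)*(z^5 - 3*z^4 - 12*z^3 + 20*z^2 + 48*z) = z*(z + 2)*(z^4 - 5*z^3 - 2*z^2 + 24*z) = z*(z - 4)*(z + 2)*(z^3 - z^2 - 6*z) = z^2*(z - 4)*(z + 2)*(z^2 - z - 6) = z^2*(z - 4)*(z - 3)*(z + 2)*(z + 2)
(5) = (u)*(u^3 - 4*u) = u*(u + 2)*(u^2 - 2*u) = u*(u - 2)*(u + 2)*(u)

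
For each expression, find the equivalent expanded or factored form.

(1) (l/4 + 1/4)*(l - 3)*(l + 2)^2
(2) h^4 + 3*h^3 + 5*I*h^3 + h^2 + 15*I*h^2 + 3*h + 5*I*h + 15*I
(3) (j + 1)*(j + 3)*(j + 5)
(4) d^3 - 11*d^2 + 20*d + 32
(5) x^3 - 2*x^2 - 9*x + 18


(1) = l^4/4 + l^3/2 - 7*l^2/4 - 5*l - 3
(2) = (h + 3)*(h - I)*(h + I)*(h + 5*I)
(3) = j^3 + 9*j^2 + 23*j + 15
(4) = (d - 8)*(d - 4)*(d + 1)
(5) = (x - 3)*(x - 2)*(x + 3)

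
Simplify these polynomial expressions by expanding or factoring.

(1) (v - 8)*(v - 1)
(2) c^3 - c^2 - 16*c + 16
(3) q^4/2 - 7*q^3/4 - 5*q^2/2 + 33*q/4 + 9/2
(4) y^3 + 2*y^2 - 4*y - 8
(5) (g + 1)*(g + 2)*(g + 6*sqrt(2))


(1) = v^2 - 9*v + 8
(2) = (c - 4)*(c - 1)*(c + 4)
(3) = (q/2 + 1/4)*(q - 3)^2*(q + 2)
(4) = (y - 2)*(y + 2)^2
(5) = g^3 + 3*g^2 + 6*sqrt(2)*g^2 + 2*g + 18*sqrt(2)*g + 12*sqrt(2)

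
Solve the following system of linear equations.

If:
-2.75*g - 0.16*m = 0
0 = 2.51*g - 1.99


Then:
g = 0.79
m = -13.63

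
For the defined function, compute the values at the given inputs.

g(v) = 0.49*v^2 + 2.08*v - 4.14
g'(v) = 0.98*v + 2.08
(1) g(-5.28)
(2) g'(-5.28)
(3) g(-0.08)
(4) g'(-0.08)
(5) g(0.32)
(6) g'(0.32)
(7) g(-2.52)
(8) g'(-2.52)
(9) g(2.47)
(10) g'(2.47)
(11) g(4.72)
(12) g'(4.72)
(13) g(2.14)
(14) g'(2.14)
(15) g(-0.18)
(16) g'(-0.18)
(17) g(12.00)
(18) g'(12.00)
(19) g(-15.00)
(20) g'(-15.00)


(1) = -1.46
(2) = -3.09
(3) = -4.30
(4) = 2.00
(5) = -3.42
(6) = 2.39
(7) = -6.27
(8) = -0.39
(9) = 3.99
(10) = 4.50
(11) = 16.59
(12) = 6.71
(13) = 2.56
(14) = 4.18
(15) = -4.50
(16) = 1.90
(17) = 91.38
(18) = 13.84
(19) = 74.91
(20) = -12.62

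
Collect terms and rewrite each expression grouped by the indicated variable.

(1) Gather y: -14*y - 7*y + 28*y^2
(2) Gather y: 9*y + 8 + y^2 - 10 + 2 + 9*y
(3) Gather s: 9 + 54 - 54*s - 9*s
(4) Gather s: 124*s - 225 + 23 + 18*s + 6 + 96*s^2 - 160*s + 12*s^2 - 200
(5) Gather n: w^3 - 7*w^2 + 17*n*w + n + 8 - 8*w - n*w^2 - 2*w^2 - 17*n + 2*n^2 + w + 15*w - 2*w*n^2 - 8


(1) = 28*y^2 - 21*y
(2) = y^2 + 18*y
(3) = 63 - 63*s
(4) = 108*s^2 - 18*s - 396
(5) = n^2*(2 - 2*w) + n*(-w^2 + 17*w - 16) + w^3 - 9*w^2 + 8*w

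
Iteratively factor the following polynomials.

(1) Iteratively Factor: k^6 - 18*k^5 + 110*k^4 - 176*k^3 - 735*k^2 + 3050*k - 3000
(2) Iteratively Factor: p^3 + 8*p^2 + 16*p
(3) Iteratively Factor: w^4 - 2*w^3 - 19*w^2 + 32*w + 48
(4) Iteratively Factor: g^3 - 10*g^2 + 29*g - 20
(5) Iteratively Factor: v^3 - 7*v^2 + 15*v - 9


(1) = (k - 2)*(k^5 - 16*k^4 + 78*k^3 - 20*k^2 - 775*k + 1500) = (k - 4)*(k - 2)*(k^4 - 12*k^3 + 30*k^2 + 100*k - 375) = (k - 5)*(k - 4)*(k - 2)*(k^3 - 7*k^2 - 5*k + 75) = (k - 5)^2*(k - 4)*(k - 2)*(k^2 - 2*k - 15) = (k - 5)^2*(k - 4)*(k - 2)*(k + 3)*(k - 5)
(2) = (p + 4)*(p^2 + 4*p) = p*(p + 4)*(p + 4)
(3) = (w + 1)*(w^3 - 3*w^2 - 16*w + 48) = (w + 1)*(w + 4)*(w^2 - 7*w + 12) = (w - 3)*(w + 1)*(w + 4)*(w - 4)
(4) = (g - 1)*(g^2 - 9*g + 20) = (g - 4)*(g - 1)*(g - 5)
(5) = (v - 3)*(v^2 - 4*v + 3) = (v - 3)*(v - 1)*(v - 3)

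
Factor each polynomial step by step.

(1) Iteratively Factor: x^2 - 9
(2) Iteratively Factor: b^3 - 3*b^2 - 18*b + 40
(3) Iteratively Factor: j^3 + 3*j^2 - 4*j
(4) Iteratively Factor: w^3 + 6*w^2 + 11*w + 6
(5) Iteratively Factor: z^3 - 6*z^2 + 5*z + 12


(1) = (x - 3)*(x + 3)
(2) = (b - 2)*(b^2 - b - 20) = (b - 2)*(b + 4)*(b - 5)
(3) = (j + 4)*(j^2 - j) = j*(j + 4)*(j - 1)
(4) = (w + 3)*(w^2 + 3*w + 2) = (w + 2)*(w + 3)*(w + 1)
(5) = (z - 4)*(z^2 - 2*z - 3) = (z - 4)*(z + 1)*(z - 3)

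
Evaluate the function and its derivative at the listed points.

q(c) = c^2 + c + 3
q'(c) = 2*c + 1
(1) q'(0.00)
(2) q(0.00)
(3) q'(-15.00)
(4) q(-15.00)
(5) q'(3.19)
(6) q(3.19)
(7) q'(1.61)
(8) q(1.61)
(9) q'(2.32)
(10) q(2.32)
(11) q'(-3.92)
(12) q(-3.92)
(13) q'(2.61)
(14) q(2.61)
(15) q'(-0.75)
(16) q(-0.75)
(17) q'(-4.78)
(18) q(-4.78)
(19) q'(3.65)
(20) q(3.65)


(1) = 1.00
(2) = 3.00
(3) = -29.00
(4) = 213.00
(5) = 7.38
(6) = 16.37
(7) = 4.22
(8) = 7.20
(9) = 5.64
(10) = 10.70
(11) = -6.84
(12) = 14.45
(13) = 6.22
(14) = 12.42
(15) = -0.50
(16) = 2.81
(17) = -8.56
(18) = 21.07
(19) = 8.30
(20) = 19.97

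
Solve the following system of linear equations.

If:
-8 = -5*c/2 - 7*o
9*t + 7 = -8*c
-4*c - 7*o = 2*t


Then:
c = 116/5
o = -50/7
t = -107/5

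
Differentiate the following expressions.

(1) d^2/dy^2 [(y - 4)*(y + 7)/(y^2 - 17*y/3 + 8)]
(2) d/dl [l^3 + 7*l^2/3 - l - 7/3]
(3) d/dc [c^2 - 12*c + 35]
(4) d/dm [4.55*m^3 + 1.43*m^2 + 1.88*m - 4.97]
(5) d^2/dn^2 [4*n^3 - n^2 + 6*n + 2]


(1) = 12*(39*y^3 - 486*y^2 + 1818*y - 2138)/(27*y^6 - 459*y^5 + 3249*y^4 - 12257*y^3 + 25992*y^2 - 29376*y + 13824)
(2) = 3*l^2 + 14*l/3 - 1
(3) = 2*c - 12
(4) = 13.65*m^2 + 2.86*m + 1.88
(5) = 24*n - 2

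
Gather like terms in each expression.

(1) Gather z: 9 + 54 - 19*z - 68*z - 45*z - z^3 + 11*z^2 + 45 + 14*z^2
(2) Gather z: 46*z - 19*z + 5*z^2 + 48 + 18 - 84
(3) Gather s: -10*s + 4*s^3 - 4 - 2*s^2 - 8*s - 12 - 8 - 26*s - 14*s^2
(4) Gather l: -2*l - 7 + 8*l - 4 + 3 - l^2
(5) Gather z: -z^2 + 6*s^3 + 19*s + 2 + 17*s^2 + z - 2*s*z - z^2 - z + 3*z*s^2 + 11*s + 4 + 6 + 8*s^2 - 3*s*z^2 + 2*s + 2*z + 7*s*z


(1) = -z^3 + 25*z^2 - 132*z + 108
(2) = 5*z^2 + 27*z - 18
(3) = 4*s^3 - 16*s^2 - 44*s - 24
(4) = -l^2 + 6*l - 8
(5) = 6*s^3 + 25*s^2 + 32*s + z^2*(-3*s - 2) + z*(3*s^2 + 5*s + 2) + 12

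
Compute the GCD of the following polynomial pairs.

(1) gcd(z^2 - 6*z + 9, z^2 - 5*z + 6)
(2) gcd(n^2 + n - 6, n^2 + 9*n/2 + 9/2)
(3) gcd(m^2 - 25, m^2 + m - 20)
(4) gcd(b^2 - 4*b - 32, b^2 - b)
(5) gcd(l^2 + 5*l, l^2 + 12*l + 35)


(1) = z - 3
(2) = n + 3
(3) = m + 5
(4) = 1
(5) = gcd(l*(l + 5), (l + 5)*(l + 7)) = l + 5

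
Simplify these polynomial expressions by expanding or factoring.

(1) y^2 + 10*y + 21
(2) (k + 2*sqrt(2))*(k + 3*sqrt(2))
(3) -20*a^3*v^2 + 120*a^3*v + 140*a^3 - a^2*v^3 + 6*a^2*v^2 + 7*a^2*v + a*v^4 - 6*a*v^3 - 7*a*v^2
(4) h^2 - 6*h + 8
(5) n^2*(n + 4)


(1) = (y + 3)*(y + 7)
(2) = k^2 + 5*sqrt(2)*k + 12
(3) = (-5*a + v)*(4*a + v)*(v - 7)*(a*v + a)
(4) = (h - 4)*(h - 2)
(5) = n^3 + 4*n^2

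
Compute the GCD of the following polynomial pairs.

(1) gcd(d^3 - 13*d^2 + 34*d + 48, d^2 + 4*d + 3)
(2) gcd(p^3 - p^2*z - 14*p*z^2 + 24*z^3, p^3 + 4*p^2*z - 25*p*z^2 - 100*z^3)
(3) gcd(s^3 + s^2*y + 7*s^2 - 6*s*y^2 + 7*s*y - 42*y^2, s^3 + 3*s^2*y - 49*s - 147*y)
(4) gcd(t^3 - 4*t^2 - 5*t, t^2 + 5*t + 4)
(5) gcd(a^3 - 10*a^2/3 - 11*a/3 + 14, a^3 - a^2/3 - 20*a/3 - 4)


(1) = d + 1
(2) = p + 4*z
(3) = gcd((s + 7)*(s - 2*y)*(s + 3*y), (s - 7)*(s + 7)*(s + 3*y)) = s^2 + 3*s*y + 7*s + 21*y
(4) = t + 1
(5) = a^2 - a - 6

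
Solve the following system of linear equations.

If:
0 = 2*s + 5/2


Then:
s = -5/4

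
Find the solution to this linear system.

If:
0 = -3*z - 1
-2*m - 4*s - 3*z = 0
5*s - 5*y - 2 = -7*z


Then:
m = -2*y - 37/30
s = y + 13/15
z = -1/3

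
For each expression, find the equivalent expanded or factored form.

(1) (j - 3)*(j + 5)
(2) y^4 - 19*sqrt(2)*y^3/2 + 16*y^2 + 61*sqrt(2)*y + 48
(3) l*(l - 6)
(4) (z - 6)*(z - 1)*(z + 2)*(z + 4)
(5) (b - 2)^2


(1) = j^2 + 2*j - 15
(2) = (y - 8*sqrt(2))*(y - 3*sqrt(2))*(y + sqrt(2)/2)*(y + sqrt(2))
(3) = l^2 - 6*l
(4) = z^4 - z^3 - 28*z^2 - 20*z + 48
(5) = b^2 - 4*b + 4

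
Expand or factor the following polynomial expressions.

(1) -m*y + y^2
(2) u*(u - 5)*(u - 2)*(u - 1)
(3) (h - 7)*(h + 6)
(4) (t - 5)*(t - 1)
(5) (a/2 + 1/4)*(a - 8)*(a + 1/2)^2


(1) = y*(-m + y)
(2) = u^4 - 8*u^3 + 17*u^2 - 10*u
(3) = h^2 - h - 42
(4) = t^2 - 6*t + 5
(5) = a^4/2 - 13*a^3/4 - 45*a^2/8 - 47*a/16 - 1/2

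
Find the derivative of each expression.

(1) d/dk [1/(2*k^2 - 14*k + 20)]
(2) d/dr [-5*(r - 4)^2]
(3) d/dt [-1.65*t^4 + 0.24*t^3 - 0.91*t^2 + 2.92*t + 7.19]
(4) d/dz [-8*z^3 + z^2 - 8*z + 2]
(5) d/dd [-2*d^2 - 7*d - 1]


(1) = (7/2 - k)/(k^2 - 7*k + 10)^2
(2) = 40 - 10*r
(3) = -6.6*t^3 + 0.72*t^2 - 1.82*t + 2.92
(4) = -24*z^2 + 2*z - 8
(5) = -4*d - 7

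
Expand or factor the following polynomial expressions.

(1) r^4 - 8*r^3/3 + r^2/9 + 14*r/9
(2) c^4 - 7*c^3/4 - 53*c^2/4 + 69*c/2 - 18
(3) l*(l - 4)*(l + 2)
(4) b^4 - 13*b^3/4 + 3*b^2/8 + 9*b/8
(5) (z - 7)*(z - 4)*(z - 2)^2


(1) = r*(r - 7/3)*(r - 1)*(r + 2/3)
(2) = (c - 3)*(c - 2)*(c - 3/4)*(c + 4)
(3) = l^3 - 2*l^2 - 8*l
(4) = b*(b - 3)*(b - 3/4)*(b + 1/2)
(5) = z^4 - 15*z^3 + 76*z^2 - 156*z + 112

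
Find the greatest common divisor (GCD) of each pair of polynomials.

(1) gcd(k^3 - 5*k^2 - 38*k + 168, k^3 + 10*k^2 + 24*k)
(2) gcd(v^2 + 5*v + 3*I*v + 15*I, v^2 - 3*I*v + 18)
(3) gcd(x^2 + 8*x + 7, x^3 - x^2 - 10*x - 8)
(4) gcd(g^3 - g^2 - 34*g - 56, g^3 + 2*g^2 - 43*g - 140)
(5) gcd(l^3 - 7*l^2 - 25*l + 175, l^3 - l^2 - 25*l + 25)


(1) = gcd((k - 7)*(k - 4)*(k + 6), k*(k + 4)*(k + 6)) = k + 6
(2) = v + 3*I
(3) = x + 1
(4) = gcd((g - 7)*(g + 2)*(g + 4), (g - 7)*(g + 4)*(g + 5)) = g^2 - 3*g - 28
(5) = l^2 - 25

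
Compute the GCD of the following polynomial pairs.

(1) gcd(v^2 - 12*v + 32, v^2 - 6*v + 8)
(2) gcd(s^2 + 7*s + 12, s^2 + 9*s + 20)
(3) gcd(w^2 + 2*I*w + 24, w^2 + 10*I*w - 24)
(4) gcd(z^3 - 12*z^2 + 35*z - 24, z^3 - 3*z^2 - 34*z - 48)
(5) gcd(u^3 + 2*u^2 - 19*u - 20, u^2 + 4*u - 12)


(1) = gcd((v - 8)*(v - 4), (v - 4)*(v - 2)) = v - 4
(2) = gcd((s + 3)*(s + 4), (s + 4)*(s + 5)) = s + 4
(3) = gcd((w - 4*I)*(w + 6*I), (w + 4*I)*(w + 6*I)) = w + 6*I
(4) = gcd((z - 8)*(z - 3)*(z - 1), (z - 8)*(z + 2)*(z + 3)) = z - 8
(5) = 1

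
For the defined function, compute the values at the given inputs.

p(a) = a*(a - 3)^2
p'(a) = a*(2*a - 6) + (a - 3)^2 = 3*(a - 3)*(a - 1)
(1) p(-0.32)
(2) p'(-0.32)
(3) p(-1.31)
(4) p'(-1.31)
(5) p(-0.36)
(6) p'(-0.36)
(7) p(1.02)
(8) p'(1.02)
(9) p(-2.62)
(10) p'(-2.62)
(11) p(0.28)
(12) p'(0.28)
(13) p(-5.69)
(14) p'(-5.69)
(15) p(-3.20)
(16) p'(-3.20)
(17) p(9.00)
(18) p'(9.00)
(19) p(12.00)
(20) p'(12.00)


(1) = -3.53
(2) = 13.15
(3) = -24.33
(4) = 29.87
(5) = -4.06
(6) = 13.71
(7) = 4.00
(8) = -0.12
(9) = -82.75
(10) = 61.03
(11) = 2.07
(12) = 5.88
(13) = -429.69
(14) = 174.41
(15) = -123.01
(16) = 78.12
(17) = 324.00
(18) = 144.00
(19) = 972.00
(20) = 297.00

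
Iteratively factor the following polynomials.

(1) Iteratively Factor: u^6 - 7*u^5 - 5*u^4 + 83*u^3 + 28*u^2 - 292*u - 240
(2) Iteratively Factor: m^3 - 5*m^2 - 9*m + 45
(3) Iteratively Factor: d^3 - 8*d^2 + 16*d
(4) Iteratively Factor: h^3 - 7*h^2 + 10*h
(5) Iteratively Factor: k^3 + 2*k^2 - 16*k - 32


(1) = (u + 1)*(u^5 - 8*u^4 + 3*u^3 + 80*u^2 - 52*u - 240) = (u + 1)*(u + 2)*(u^4 - 10*u^3 + 23*u^2 + 34*u - 120) = (u - 4)*(u + 1)*(u + 2)*(u^3 - 6*u^2 - u + 30) = (u - 4)*(u - 3)*(u + 1)*(u + 2)*(u^2 - 3*u - 10) = (u - 4)*(u - 3)*(u + 1)*(u + 2)^2*(u - 5)
(2) = (m - 3)*(m^2 - 2*m - 15) = (m - 5)*(m - 3)*(m + 3)
(3) = (d - 4)*(d^2 - 4*d) = (d - 4)^2*(d)
(4) = (h - 2)*(h^2 - 5*h) = (h - 5)*(h - 2)*(h)
(5) = (k + 2)*(k^2 - 16) = (k + 2)*(k + 4)*(k - 4)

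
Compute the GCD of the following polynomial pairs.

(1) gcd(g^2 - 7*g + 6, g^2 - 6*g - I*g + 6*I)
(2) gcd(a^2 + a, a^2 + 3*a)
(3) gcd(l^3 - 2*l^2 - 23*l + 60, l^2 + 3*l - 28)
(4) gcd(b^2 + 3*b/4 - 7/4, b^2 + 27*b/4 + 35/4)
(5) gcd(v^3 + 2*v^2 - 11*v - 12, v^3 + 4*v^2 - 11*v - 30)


(1) = g - 6
(2) = a
(3) = l - 4
(4) = b + 7/4
(5) = gcd((v - 3)*(v + 1)*(v + 4), (v - 3)*(v + 2)*(v + 5)) = v - 3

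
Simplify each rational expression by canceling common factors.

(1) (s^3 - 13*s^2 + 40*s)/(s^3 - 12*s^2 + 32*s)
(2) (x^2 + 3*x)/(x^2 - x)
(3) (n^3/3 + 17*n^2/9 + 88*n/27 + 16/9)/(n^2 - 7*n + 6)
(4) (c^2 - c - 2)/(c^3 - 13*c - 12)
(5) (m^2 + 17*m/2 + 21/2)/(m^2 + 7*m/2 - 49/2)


(1) = (s - 5)/(s - 4)
(2) = (x + 3)/(x - 1)
(3) = (9*n^3 + 51*n^2 + 88*n + 48)/(27*n^2 - 189*n + 162)
(4) = (c - 2)/(c^2 - c - 12)
(5) = (2*m + 3)/(2*m - 7)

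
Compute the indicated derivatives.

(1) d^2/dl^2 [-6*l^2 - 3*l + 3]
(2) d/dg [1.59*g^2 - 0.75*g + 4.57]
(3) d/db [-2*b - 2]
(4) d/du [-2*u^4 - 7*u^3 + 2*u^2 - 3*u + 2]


(1) = -12
(2) = 3.18*g - 0.75
(3) = -2
(4) = -8*u^3 - 21*u^2 + 4*u - 3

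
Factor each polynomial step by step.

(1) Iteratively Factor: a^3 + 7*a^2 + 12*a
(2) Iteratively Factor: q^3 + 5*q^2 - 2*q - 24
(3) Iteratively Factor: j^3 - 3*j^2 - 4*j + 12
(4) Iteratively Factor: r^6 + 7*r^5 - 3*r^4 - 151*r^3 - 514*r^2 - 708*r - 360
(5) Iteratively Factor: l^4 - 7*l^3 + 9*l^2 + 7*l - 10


(1) = (a + 3)*(a^2 + 4*a) = (a + 3)*(a + 4)*(a)
(2) = (q + 4)*(q^2 + q - 6) = (q - 2)*(q + 4)*(q + 3)
(3) = (j + 2)*(j^2 - 5*j + 6) = (j - 3)*(j + 2)*(j - 2)
(4) = (r + 3)*(r^5 + 4*r^4 - 15*r^3 - 106*r^2 - 196*r - 120) = (r + 3)^2*(r^4 + r^3 - 18*r^2 - 52*r - 40) = (r + 2)*(r + 3)^2*(r^3 - r^2 - 16*r - 20) = (r + 2)^2*(r + 3)^2*(r^2 - 3*r - 10) = (r + 2)^3*(r + 3)^2*(r - 5)
(5) = (l - 2)*(l^3 - 5*l^2 - l + 5) = (l - 2)*(l + 1)*(l^2 - 6*l + 5) = (l - 5)*(l - 2)*(l + 1)*(l - 1)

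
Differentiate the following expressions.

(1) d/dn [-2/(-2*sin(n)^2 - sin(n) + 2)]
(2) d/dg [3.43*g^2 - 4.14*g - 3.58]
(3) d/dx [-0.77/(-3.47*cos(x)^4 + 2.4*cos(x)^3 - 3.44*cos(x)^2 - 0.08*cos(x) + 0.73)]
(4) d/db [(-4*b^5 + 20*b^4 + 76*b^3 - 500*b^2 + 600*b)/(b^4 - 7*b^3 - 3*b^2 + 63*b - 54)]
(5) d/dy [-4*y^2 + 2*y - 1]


(1) = -2*(4*sin(n) + 1)*cos(n)/(-sin(n) + cos(2*n) + 1)^2
(2) = 6.86*g - 4.14
(3) = (10.6876*cos(x)^3 - 5.544*cos(x)^2 + 5.2976*cos(x) + 0.0616)*sin(x)/(3.47*cos(x)^4 - 2.4*cos(x)^3 + 3.44*cos(x)^2 + 0.08*cos(x) - 0.73)^2
(4) = 4*(-b^6 + 8*b^5 + 12*b^4 - 32*b^3 - 467*b^2 + 900*b - 900)/(b^6 - 8*b^5 - 14*b^4 + 156*b^3 + 81*b^2 - 540*b + 324)
(5) = 2 - 8*y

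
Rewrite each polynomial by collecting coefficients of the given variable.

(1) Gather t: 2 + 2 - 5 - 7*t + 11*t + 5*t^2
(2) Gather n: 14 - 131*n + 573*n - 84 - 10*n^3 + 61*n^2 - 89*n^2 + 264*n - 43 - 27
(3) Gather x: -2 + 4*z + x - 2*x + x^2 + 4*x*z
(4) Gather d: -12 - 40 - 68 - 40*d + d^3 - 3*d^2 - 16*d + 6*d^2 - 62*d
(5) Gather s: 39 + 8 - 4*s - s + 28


(1) = 5*t^2 + 4*t - 1
(2) = -10*n^3 - 28*n^2 + 706*n - 140
(3) = x^2 + x*(4*z - 1) + 4*z - 2
(4) = d^3 + 3*d^2 - 118*d - 120
(5) = 75 - 5*s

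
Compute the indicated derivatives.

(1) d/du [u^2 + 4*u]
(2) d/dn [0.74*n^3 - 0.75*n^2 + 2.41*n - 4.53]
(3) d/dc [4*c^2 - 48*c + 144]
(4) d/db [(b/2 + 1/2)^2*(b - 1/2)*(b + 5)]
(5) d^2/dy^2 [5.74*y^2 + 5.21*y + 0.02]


(1) = 2*u + 4
(2) = 2.22*n^2 - 1.5*n + 2.41
(3) = 8*c - 48
(4) = b^3 + 39*b^2/8 + 15*b/4 - 1/8
(5) = 11.4800000000000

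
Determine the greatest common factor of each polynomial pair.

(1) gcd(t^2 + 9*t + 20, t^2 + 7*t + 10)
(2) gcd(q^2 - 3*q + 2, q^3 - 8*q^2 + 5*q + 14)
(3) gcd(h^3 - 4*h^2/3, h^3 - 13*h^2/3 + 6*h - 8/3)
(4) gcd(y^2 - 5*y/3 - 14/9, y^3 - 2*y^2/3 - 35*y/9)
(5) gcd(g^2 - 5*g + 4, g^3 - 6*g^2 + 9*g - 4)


(1) = gcd((t + 4)*(t + 5), (t + 2)*(t + 5)) = t + 5
(2) = q - 2
(3) = h - 4/3
(4) = gcd((y - 7/3)*(y + 2/3), y*(y - 7/3)*(y + 5/3)) = y - 7/3
(5) = g^2 - 5*g + 4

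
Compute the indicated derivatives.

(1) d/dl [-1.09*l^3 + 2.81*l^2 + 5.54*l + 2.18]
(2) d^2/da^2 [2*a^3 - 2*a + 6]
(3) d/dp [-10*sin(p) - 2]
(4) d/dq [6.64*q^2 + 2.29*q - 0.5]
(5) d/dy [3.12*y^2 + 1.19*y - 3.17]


(1) = -3.27*l^2 + 5.62*l + 5.54
(2) = 12*a
(3) = -10*cos(p)
(4) = 13.28*q + 2.29
(5) = 6.24*y + 1.19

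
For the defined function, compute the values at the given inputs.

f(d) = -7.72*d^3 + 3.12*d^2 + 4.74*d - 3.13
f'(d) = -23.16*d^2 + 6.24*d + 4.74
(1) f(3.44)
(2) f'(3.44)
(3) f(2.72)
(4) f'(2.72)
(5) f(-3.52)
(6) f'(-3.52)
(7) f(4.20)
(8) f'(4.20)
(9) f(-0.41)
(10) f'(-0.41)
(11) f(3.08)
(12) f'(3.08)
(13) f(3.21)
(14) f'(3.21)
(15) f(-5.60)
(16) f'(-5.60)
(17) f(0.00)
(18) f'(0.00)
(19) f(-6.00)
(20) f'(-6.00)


(1) = -264.17
(2) = -247.86
(3) = -122.51
(4) = -149.63
(5) = 355.54
(6) = -304.19
(7) = -500.14
(8) = -377.59
(9) = -4.02
(10) = -1.71
(11) = -184.50
(12) = -195.75
(13) = -211.11
(14) = -213.87
(15) = 1423.92
(16) = -756.50
(17) = -3.13
(18) = 4.74
(19) = 1748.27
(20) = -866.46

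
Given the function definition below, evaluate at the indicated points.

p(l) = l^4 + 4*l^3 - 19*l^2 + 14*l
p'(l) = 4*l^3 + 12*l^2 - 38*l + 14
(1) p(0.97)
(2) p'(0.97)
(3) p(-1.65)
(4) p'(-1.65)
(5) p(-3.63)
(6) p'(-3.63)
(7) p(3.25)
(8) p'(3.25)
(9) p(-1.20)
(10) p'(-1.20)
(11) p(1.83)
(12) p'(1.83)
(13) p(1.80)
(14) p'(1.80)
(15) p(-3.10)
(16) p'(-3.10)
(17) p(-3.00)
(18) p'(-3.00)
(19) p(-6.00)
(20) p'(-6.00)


(1) = 0.24
(2) = -7.92
(3) = -85.38
(4) = 91.40
(5) = -318.88
(6) = 118.73
(7) = 93.69
(8) = 154.56
(9) = -49.00
(10) = 69.97
(11) = -2.28
(12) = 9.16
(13) = -2.53
(14) = 7.81
(15) = -252.80
(16) = 127.96
(17) = -240.00
(18) = 128.00
(19) = -336.00
(20) = -190.00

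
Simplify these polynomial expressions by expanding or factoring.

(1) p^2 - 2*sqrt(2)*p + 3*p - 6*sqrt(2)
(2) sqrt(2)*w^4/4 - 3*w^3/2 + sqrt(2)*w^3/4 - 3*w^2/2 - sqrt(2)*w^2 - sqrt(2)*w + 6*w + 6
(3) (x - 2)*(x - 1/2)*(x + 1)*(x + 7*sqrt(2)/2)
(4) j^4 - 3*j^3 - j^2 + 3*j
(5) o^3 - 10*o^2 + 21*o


(1) = (p + 3)*(p - 2*sqrt(2))
(2) = (w/2 + 1/2)*(w - 2)*(w - 3*sqrt(2))*(sqrt(2)*w/2 + sqrt(2))
(3) = x^4 - 3*x^3/2 + 7*sqrt(2)*x^3/2 - 21*sqrt(2)*x^2/4 - 3*x^2/2 - 21*sqrt(2)*x/4 + x + 7*sqrt(2)/2
(4) = j*(j - 3)*(j - 1)*(j + 1)
(5) = o*(o - 7)*(o - 3)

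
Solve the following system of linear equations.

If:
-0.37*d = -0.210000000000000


Then:
d = 0.57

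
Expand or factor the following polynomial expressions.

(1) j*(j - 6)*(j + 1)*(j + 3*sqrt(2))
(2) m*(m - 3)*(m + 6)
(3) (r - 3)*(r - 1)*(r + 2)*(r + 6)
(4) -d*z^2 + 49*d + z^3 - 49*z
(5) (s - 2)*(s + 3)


(1) = j^4 - 5*j^3 + 3*sqrt(2)*j^3 - 15*sqrt(2)*j^2 - 6*j^2 - 18*sqrt(2)*j
(2) = m^3 + 3*m^2 - 18*m
(3) = r^4 + 4*r^3 - 17*r^2 - 24*r + 36
(4) = (-d + z)*(z - 7)*(z + 7)
(5) = s^2 + s - 6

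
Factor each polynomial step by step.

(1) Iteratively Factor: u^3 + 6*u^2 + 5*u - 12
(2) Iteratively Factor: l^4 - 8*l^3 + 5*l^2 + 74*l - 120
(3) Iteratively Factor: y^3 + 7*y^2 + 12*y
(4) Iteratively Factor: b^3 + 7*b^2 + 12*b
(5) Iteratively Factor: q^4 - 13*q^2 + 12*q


(1) = (u + 4)*(u^2 + 2*u - 3) = (u + 3)*(u + 4)*(u - 1)
(2) = (l - 2)*(l^3 - 6*l^2 - 7*l + 60) = (l - 5)*(l - 2)*(l^2 - l - 12) = (l - 5)*(l - 4)*(l - 2)*(l + 3)
(3) = (y + 3)*(y^2 + 4*y) = (y + 3)*(y + 4)*(y)
(4) = (b + 4)*(b^2 + 3*b) = (b + 3)*(b + 4)*(b)
(5) = (q - 1)*(q^3 + q^2 - 12*q) = (q - 3)*(q - 1)*(q^2 + 4*q) = q*(q - 3)*(q - 1)*(q + 4)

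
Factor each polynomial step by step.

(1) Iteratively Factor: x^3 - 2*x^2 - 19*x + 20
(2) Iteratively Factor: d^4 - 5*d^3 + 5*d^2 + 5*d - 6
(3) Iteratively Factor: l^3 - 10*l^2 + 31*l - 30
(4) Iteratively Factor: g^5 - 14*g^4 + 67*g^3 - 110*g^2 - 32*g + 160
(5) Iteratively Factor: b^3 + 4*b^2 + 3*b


(1) = (x + 4)*(x^2 - 6*x + 5) = (x - 5)*(x + 4)*(x - 1)
(2) = (d - 1)*(d^3 - 4*d^2 + d + 6) = (d - 2)*(d - 1)*(d^2 - 2*d - 3) = (d - 2)*(d - 1)*(d + 1)*(d - 3)
(3) = (l - 2)*(l^2 - 8*l + 15) = (l - 5)*(l - 2)*(l - 3)
(4) = (g + 1)*(g^4 - 15*g^3 + 82*g^2 - 192*g + 160) = (g - 4)*(g + 1)*(g^3 - 11*g^2 + 38*g - 40) = (g - 5)*(g - 4)*(g + 1)*(g^2 - 6*g + 8) = (g - 5)*(g - 4)*(g - 2)*(g + 1)*(g - 4)
(5) = (b + 3)*(b^2 + b) = b*(b + 3)*(b + 1)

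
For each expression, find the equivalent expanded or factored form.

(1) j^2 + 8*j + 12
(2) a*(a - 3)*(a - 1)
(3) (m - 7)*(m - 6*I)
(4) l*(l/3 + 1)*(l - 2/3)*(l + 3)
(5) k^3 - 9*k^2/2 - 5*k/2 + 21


(1) = (j + 2)*(j + 6)
(2) = a^3 - 4*a^2 + 3*a
(3) = m^2 - 7*m - 6*I*m + 42*I
(4) = l^4/3 + 16*l^3/9 + 5*l^2/3 - 2*l
(5) = (k - 7/2)*(k - 3)*(k + 2)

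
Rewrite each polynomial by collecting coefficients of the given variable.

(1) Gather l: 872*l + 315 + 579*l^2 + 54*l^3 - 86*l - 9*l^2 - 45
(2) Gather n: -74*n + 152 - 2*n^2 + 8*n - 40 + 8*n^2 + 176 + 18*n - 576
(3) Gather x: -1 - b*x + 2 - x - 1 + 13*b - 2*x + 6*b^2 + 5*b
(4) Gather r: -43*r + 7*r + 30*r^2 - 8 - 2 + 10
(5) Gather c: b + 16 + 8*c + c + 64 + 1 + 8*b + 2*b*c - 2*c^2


(1) = 54*l^3 + 570*l^2 + 786*l + 270
(2) = 6*n^2 - 48*n - 288
(3) = 6*b^2 + 18*b + x*(-b - 3)
(4) = 30*r^2 - 36*r
(5) = 9*b - 2*c^2 + c*(2*b + 9) + 81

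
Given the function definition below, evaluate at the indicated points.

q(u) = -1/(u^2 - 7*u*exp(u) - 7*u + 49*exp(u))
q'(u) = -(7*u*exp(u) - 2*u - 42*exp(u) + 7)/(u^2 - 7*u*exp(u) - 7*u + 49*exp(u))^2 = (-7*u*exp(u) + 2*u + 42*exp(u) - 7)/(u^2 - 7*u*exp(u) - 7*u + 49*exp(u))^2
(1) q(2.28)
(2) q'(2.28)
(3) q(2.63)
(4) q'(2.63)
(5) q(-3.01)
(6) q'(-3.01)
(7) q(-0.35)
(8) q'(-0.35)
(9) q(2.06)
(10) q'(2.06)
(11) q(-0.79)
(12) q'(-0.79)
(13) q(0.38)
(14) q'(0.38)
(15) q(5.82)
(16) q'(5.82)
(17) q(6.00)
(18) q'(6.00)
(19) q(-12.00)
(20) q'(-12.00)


(1) = -0.00
(2) = 0.00
(3) = -0.00
(4) = 0.00
(5) = -0.03
(6) = -0.01
(7) = -0.03
(8) = 0.02
(9) = -0.00
(10) = 0.00
(11) = -0.03
(12) = 0.01
(13) = -0.02
(14) = 0.01
(15) = -0.00
(16) = 0.00
(17) = -0.00
(18) = 0.00
(19) = -0.00
(20) = -0.00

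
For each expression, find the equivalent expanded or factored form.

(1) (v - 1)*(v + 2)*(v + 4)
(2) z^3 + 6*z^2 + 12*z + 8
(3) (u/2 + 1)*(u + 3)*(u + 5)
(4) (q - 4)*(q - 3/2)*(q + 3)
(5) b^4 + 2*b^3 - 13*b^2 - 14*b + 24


(1) = v^3 + 5*v^2 + 2*v - 8
(2) = (z + 2)^3
(3) = u^3/2 + 5*u^2 + 31*u/2 + 15
(4) = q^3 - 5*q^2/2 - 21*q/2 + 18
(5) = (b - 3)*(b - 1)*(b + 2)*(b + 4)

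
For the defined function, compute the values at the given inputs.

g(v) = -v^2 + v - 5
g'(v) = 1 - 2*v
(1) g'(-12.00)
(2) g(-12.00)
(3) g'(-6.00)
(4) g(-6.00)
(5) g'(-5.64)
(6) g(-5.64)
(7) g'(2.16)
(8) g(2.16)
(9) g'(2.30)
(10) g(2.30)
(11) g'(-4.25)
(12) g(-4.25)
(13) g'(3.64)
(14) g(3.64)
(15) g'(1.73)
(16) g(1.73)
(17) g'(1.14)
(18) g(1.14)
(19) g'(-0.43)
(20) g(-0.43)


(1) = 25.00
(2) = -161.00
(3) = 13.00
(4) = -47.00
(5) = 12.28
(6) = -42.45
(7) = -3.32
(8) = -7.51
(9) = -3.60
(10) = -7.99
(11) = 9.50
(12) = -27.31
(13) = -6.28
(14) = -14.61
(15) = -2.46
(16) = -6.26
(17) = -1.28
(18) = -5.16
(19) = 1.86
(20) = -5.61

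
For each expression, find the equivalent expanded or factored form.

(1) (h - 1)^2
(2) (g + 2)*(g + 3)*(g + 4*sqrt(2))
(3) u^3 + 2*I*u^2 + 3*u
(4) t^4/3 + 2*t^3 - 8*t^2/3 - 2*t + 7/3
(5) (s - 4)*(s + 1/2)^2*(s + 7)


(1) = h^2 - 2*h + 1
(2) = g^3 + 5*g^2 + 4*sqrt(2)*g^2 + 6*g + 20*sqrt(2)*g + 24*sqrt(2)
(3) = u*(u - I)*(u + 3*I)
(4) = (t/3 + 1/3)*(t - 1)^2*(t + 7)
(5) = s^4 + 4*s^3 - 99*s^2/4 - 109*s/4 - 7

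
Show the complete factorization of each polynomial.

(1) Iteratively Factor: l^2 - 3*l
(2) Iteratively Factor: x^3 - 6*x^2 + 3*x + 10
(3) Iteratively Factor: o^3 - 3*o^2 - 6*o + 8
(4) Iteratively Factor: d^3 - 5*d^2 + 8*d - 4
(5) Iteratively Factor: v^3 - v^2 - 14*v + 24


(1) = (l)*(l - 3)
(2) = (x + 1)*(x^2 - 7*x + 10) = (x - 2)*(x + 1)*(x - 5)
(3) = (o - 4)*(o^2 + o - 2) = (o - 4)*(o - 1)*(o + 2)
(4) = (d - 1)*(d^2 - 4*d + 4) = (d - 2)*(d - 1)*(d - 2)
(5) = (v - 3)*(v^2 + 2*v - 8) = (v - 3)*(v + 4)*(v - 2)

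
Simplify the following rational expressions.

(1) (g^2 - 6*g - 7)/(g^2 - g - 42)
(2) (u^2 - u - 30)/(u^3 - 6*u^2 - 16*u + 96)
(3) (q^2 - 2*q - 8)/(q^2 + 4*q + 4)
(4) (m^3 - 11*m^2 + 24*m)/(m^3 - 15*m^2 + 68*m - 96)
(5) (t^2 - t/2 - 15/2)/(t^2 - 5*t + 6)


(1) = (g + 1)/(g + 6)
(2) = (u + 5)/(u^2 - 16)
(3) = (q - 4)/(q + 2)
(4) = m/(m - 4)
(5) = (2*t + 5)/(2*t - 4)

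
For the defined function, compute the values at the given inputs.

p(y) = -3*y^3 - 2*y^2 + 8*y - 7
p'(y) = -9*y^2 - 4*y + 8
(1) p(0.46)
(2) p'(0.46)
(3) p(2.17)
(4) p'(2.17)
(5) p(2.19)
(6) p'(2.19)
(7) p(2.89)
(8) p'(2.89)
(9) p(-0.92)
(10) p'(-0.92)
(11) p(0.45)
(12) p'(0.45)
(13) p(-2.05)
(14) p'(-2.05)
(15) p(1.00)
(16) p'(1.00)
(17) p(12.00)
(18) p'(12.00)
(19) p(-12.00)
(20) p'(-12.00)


(1) = -4.04
(2) = 4.26
(3) = -29.71
(4) = -43.06
(5) = -30.58
(6) = -43.92
(7) = -73.00
(8) = -78.73
(9) = -13.72
(10) = 4.06
(11) = -4.08
(12) = 4.38
(13) = -5.96
(14) = -21.62
(15) = -4.00
(16) = -5.00
(17) = -5383.00
(18) = -1336.00
(19) = 4793.00
(20) = -1240.00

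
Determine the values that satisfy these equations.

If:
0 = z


Then:
z = 0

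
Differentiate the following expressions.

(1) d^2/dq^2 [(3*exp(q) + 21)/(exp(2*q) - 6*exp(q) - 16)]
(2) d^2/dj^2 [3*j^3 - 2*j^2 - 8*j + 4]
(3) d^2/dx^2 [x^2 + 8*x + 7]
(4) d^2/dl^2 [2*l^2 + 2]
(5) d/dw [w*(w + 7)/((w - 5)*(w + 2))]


(1) = 3*(exp(4*q) + 34*exp(3*q) - 30*exp(2*q) + 604*exp(q) - 416)*exp(q)/(exp(6*q) - 18*exp(5*q) + 60*exp(4*q) + 360*exp(3*q) - 960*exp(2*q) - 4608*exp(q) - 4096)
(2) = 18*j - 4
(3) = 2
(4) = 4
(5) = 10*(-w^2 - 2*w - 7)/(w^4 - 6*w^3 - 11*w^2 + 60*w + 100)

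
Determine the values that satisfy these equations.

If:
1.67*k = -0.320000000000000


Then:
k = -0.19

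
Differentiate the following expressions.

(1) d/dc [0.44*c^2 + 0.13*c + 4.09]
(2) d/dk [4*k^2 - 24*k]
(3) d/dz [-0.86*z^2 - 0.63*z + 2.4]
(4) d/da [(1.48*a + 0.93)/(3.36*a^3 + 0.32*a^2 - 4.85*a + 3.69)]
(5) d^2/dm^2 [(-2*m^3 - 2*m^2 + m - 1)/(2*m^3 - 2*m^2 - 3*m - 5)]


(1) = 0.88*c + 0.13
(2) = 8*k - 24
(3) = -1.72*z - 0.63
(4) = (-9.9456*a^3 - 9.848*a^2 - 0.5952*a + 9.9717)/(11.2896*a^6 + 2.1504*a^5 - 32.4896*a^4 + 21.6928*a^3 + 25.8841*a^2 - 35.793*a + 13.6161)
(5) = 8*(-4*m^6 - 6*m^5 - 48*m^4 - 21*m^3 + 9*m^2 - 57*m - 16)/(8*m^9 - 24*m^8 - 12*m^7 + 4*m^6 + 138*m^5 + 66*m^4 - 57*m^3 - 285*m^2 - 225*m - 125)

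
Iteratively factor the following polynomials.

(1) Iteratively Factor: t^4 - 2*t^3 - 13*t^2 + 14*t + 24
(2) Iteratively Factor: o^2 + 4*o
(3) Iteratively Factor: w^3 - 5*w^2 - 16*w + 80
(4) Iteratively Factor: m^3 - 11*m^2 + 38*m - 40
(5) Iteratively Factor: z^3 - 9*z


(1) = (t - 2)*(t^3 - 13*t - 12) = (t - 2)*(t + 3)*(t^2 - 3*t - 4) = (t - 2)*(t + 1)*(t + 3)*(t - 4)
(2) = (o + 4)*(o)
(3) = (w - 5)*(w^2 - 16) = (w - 5)*(w + 4)*(w - 4)
(4) = (m - 2)*(m^2 - 9*m + 20) = (m - 4)*(m - 2)*(m - 5)
(5) = (z - 3)*(z^2 + 3*z) = z*(z - 3)*(z + 3)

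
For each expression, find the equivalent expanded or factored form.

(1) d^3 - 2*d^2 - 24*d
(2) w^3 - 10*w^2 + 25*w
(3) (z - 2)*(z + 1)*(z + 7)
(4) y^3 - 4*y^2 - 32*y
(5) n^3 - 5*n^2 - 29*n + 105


(1) = d*(d - 6)*(d + 4)
(2) = w*(w - 5)^2
(3) = z^3 + 6*z^2 - 9*z - 14
(4) = y*(y - 8)*(y + 4)
(5) = (n - 7)*(n - 3)*(n + 5)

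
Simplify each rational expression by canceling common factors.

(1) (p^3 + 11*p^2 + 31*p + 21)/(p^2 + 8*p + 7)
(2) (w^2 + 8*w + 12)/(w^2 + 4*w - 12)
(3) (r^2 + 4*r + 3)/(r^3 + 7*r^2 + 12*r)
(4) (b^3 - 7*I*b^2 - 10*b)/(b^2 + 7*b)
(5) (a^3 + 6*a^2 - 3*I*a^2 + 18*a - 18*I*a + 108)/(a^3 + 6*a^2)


(1) = p + 3
(2) = (w + 2)/(w - 2)
(3) = (r + 1)/(r^2 + 4*r)
(4) = (b^2 - 7*I*b - 10)/(b + 7)
(5) = (a^2 - 3*I*a + 18)/a^2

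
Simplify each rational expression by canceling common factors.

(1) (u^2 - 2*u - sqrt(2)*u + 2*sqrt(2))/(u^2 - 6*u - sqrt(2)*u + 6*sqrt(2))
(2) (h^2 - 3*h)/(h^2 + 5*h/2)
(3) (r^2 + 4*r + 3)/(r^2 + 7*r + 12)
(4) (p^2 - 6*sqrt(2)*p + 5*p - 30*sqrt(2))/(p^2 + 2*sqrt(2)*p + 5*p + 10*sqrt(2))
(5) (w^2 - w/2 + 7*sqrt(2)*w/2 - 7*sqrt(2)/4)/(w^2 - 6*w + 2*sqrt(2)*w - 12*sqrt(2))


(1) = (u - 2)/(u - 6)
(2) = (2*h - 6)/(2*h + 5)
(3) = (r + 1)/(r + 4)
(4) = (p - 6*sqrt(2))/(p + 2*sqrt(2))
(5) = (4*w^2 + w*(-2 + 14*sqrt(2)) - 7*sqrt(2))/(4*w^2 + w*(-24 + 8*sqrt(2)) - 48*sqrt(2))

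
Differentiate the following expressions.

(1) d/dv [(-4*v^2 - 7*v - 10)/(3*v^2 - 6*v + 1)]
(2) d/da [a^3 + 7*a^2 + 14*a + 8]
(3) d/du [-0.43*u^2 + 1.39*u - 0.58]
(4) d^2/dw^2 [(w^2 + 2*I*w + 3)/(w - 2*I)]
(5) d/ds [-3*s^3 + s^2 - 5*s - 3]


(1) = (45*v^2 + 52*v - 67)/(9*v^4 - 36*v^3 + 42*v^2 - 12*v + 1)
(2) = 3*a^2 + 14*a + 14
(3) = 1.39 - 0.86*u
(4) = -10/(w^3 - 6*I*w^2 - 12*w + 8*I)
(5) = -9*s^2 + 2*s - 5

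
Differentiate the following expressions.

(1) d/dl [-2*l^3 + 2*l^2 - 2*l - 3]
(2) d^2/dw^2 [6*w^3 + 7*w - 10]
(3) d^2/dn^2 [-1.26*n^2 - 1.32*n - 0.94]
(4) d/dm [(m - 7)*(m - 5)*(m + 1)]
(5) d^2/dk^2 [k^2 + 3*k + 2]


(1) = -6*l^2 + 4*l - 2
(2) = 36*w
(3) = -2.52000000000000
(4) = 3*m^2 - 22*m + 23
(5) = 2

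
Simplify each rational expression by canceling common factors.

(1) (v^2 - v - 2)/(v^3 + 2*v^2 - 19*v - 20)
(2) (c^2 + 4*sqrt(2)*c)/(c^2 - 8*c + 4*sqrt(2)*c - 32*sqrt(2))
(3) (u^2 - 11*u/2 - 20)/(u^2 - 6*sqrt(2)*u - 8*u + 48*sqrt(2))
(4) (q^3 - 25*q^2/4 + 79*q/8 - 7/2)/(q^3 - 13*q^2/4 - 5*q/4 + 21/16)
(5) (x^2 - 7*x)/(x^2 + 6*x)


(1) = (v - 2)/(v^2 + v - 20)
(2) = c/(c - 8)
(3) = (2*u + 5)/(2*u - 12*sqrt(2))
(4) = (8*q^2 - 46*q + 56)/(8*q^2 - 22*q - 21)
(5) = (x - 7)/(x + 6)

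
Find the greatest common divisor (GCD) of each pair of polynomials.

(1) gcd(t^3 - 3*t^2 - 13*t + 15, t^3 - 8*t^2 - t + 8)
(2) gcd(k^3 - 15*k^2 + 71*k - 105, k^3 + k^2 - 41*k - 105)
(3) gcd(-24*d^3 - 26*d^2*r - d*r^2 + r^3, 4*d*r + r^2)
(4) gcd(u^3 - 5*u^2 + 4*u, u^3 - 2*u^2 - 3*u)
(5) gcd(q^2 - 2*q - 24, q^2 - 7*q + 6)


(1) = gcd((t - 5)*(t - 1)*(t + 3), (t - 8)*(t - 1)*(t + 1)) = t - 1
(2) = gcd((k - 7)*(k - 5)*(k - 3), (k - 7)*(k + 3)*(k + 5)) = k - 7
(3) = gcd((-6*d + r)*(d + r)*(4*d + r), r*(4*d + r)) = 4*d + r
(4) = gcd(u*(u - 4)*(u - 1), u*(u - 3)*(u + 1)) = u
(5) = q - 6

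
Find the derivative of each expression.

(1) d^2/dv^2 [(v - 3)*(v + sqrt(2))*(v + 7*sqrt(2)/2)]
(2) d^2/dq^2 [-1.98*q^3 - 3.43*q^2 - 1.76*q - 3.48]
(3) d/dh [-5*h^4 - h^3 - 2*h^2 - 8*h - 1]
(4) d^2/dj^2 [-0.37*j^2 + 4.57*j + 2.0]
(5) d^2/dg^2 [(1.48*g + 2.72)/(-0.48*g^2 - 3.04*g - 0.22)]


(1) = 6*v - 6 + 9*sqrt(2)
(2) = -11.88*q - 6.86
(3) = -20*h^3 - 3*h^2 - 4*h - 8
(4) = -0.740000000000000
(5) = (-(0.96*g + 3.04)*(1.48*g + 2.72)*(1.92*g + 6.08) + (4.2624*g + 11.6096)*(0.48*g^2 + 3.04*g + 0.22))/(0.48*g^2 + 3.04*g + 0.22)^3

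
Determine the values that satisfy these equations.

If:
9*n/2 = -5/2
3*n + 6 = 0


Then:
No Solution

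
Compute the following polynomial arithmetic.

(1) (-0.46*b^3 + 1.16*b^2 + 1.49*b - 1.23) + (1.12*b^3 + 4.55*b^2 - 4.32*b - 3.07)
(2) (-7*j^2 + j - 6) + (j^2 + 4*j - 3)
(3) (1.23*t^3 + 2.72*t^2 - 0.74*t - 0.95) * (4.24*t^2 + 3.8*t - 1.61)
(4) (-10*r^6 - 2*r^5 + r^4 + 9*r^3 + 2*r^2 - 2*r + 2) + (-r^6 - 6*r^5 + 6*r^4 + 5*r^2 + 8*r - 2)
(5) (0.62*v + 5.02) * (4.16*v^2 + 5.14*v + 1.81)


(1) = 0.66*b^3 + 5.71*b^2 - 2.83*b - 4.3
(2) = -6*j^2 + 5*j - 9
(3) = 5.2152*t^5 + 16.2068*t^4 + 5.2181*t^3 - 11.2192*t^2 - 2.4186*t + 1.5295
(4) = -11*r^6 - 8*r^5 + 7*r^4 + 9*r^3 + 7*r^2 + 6*r
(5) = 2.5792*v^3 + 24.07*v^2 + 26.925*v + 9.0862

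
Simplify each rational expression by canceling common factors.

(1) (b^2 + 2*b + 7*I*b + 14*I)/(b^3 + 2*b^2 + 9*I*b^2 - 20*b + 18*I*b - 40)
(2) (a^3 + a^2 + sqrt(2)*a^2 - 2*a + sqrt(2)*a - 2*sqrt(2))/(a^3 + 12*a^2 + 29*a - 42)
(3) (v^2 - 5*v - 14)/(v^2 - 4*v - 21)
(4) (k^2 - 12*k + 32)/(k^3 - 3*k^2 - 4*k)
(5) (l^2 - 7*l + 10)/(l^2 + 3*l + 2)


(1) = (b + 7*I)/(b^2 + 9*I*b - 20)
(2) = (a^2 + a*(sqrt(2) + 2) + 2*sqrt(2))/(a^2 + 13*a + 42)
(3) = (v + 2)/(v + 3)
(4) = (k - 8)/(k^2 + k)
(5) = (l^2 - 7*l + 10)/(l^2 + 3*l + 2)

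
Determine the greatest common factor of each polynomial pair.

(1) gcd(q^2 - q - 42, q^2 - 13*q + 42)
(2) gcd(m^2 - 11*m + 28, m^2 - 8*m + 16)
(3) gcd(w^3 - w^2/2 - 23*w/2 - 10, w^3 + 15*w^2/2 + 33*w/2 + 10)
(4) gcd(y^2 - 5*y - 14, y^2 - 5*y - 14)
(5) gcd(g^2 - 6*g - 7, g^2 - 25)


(1) = gcd((q - 7)*(q + 6), (q - 7)*(q - 6)) = q - 7
(2) = gcd((m - 7)*(m - 4), (m - 4)^2) = m - 4
(3) = w^2 + 7*w/2 + 5/2
(4) = y^2 - 5*y - 14
(5) = gcd((g - 7)*(g + 1), (g - 5)*(g + 5)) = 1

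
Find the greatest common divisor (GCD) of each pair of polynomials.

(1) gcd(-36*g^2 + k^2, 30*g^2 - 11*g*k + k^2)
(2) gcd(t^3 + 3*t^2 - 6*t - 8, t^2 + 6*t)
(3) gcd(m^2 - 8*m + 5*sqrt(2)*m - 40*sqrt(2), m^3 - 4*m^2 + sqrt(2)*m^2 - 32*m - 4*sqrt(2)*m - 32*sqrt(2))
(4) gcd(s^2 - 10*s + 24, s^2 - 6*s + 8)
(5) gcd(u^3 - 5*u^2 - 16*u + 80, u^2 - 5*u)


(1) = 6*g - k
(2) = gcd((t - 2)*(t + 1)*(t + 4), t*(t + 6)) = 1
(3) = gcd((m - 8)*(m + 5*sqrt(2)), (m - 8)*(m + 4)*(m + sqrt(2))) = m - 8
(4) = s - 4
(5) = gcd((u - 5)*(u - 4)*(u + 4), u*(u - 5)) = u - 5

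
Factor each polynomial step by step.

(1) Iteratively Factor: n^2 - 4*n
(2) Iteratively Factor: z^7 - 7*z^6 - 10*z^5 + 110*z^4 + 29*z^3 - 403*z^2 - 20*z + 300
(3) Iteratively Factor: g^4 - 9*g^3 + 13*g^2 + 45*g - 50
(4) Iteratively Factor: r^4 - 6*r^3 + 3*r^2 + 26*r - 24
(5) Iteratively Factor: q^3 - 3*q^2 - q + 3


(1) = (n - 4)*(n)
(2) = (z - 1)*(z^6 - 6*z^5 - 16*z^4 + 94*z^3 + 123*z^2 - 280*z - 300) = (z - 1)*(z + 1)*(z^5 - 7*z^4 - 9*z^3 + 103*z^2 + 20*z - 300) = (z - 2)*(z - 1)*(z + 1)*(z^4 - 5*z^3 - 19*z^2 + 65*z + 150) = (z - 5)*(z - 2)*(z - 1)*(z + 1)*(z^3 - 19*z - 30) = (z - 5)^2*(z - 2)*(z - 1)*(z + 1)*(z^2 + 5*z + 6) = (z - 5)^2*(z - 2)*(z - 1)*(z + 1)*(z + 2)*(z + 3)
(3) = (g - 5)*(g^3 - 4*g^2 - 7*g + 10) = (g - 5)*(g - 1)*(g^2 - 3*g - 10) = (g - 5)*(g - 1)*(g + 2)*(g - 5)
(4) = (r - 3)*(r^3 - 3*r^2 - 6*r + 8) = (r - 3)*(r - 1)*(r^2 - 2*r - 8) = (r - 3)*(r - 1)*(r + 2)*(r - 4)
(5) = (q - 3)*(q^2 - 1) = (q - 3)*(q - 1)*(q + 1)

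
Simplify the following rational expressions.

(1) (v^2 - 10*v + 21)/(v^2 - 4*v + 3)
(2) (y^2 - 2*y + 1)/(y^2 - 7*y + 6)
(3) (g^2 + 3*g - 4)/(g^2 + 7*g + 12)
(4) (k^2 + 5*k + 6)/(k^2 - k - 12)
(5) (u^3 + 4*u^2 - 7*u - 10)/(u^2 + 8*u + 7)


(1) = (v - 7)/(v - 1)
(2) = (y - 1)/(y - 6)
(3) = (g - 1)/(g + 3)
(4) = (k + 2)/(k - 4)
(5) = (u^2 + 3*u - 10)/(u + 7)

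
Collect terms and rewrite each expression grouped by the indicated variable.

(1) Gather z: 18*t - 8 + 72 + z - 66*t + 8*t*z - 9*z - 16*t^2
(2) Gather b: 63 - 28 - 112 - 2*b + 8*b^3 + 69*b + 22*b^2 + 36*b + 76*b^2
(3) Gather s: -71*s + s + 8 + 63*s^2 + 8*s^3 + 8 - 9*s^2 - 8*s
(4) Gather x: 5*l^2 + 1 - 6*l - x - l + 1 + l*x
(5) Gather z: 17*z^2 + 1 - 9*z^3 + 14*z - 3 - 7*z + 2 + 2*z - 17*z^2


(1) = -16*t^2 - 48*t + z*(8*t - 8) + 64
(2) = 8*b^3 + 98*b^2 + 103*b - 77
(3) = 8*s^3 + 54*s^2 - 78*s + 16
(4) = 5*l^2 - 7*l + x*(l - 1) + 2
(5) = -9*z^3 + 9*z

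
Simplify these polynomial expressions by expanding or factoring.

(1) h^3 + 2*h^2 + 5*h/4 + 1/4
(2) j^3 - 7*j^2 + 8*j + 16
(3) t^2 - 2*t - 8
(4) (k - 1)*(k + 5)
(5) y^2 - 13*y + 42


(1) = (h + 1/2)^2*(h + 1)
(2) = (j - 4)^2*(j + 1)
(3) = (t - 4)*(t + 2)
(4) = k^2 + 4*k - 5
(5) = (y - 7)*(y - 6)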